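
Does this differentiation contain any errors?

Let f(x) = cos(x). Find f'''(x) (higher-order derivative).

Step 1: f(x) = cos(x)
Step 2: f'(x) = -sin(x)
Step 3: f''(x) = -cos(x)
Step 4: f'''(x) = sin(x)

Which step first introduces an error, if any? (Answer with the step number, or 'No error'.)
No error

All steps in this derivation are correct.
The final answer f'''(x) = sin(x) is valid.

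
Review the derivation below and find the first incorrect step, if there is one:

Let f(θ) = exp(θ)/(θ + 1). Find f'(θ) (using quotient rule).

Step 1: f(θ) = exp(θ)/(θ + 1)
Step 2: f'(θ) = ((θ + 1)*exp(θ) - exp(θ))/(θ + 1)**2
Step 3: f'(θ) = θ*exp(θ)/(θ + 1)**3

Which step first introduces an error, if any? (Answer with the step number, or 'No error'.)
Step 3

Step 3 is incorrect due to a wrong exponent.
The step shows: θ*exp(θ)/(θ + 1)**3
The correct value should be: θ*exp(θ)/(θ + 1)**2

Explanation: The exponent -2 on θ + 1 was incorrectly written as -3: the term θ*exp(θ)/(θ + 1)**2 was incorrectly written as θ*exp(θ)/(θ + 1)**3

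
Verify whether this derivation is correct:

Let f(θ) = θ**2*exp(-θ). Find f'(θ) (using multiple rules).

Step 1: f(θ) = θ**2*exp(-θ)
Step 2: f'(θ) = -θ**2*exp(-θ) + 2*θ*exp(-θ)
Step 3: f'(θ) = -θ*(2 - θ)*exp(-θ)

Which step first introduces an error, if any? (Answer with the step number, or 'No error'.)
Step 3

Step 3 is incorrect due to a sign flip.
The step shows: -θ*(2 - θ)*exp(-θ)
The correct value should be: θ*(2 - θ)*exp(-θ)

Explanation: The sign of the whole expression was flipped: the term θ*(2 - θ)*exp(-θ) was incorrectly written as -θ*(2 - θ)*exp(-θ)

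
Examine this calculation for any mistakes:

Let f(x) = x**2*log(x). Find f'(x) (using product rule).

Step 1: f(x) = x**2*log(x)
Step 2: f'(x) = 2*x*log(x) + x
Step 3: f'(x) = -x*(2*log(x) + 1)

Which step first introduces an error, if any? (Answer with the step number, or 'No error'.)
Step 3

Step 3 is incorrect due to a sign flip.
The step shows: -x*(2*log(x) + 1)
The correct value should be: x*(2*log(x) + 1)

Explanation: The sign of the whole expression was flipped: the term x*(2*log(x) + 1) was incorrectly written as -x*(2*log(x) + 1)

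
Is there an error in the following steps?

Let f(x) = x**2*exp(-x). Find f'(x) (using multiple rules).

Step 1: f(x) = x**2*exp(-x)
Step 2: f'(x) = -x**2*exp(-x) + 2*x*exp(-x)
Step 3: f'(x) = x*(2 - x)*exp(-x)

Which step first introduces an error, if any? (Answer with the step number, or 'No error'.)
No error

All steps in this derivation are correct.
The final answer f'(x) = x*(2 - x)*exp(-x) is valid.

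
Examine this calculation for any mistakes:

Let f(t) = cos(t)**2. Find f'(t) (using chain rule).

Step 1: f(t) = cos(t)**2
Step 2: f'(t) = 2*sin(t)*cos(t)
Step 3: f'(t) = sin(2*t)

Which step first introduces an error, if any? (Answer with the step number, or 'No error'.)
Step 2

Step 2 is incorrect due to a sign flip.
The step shows: 2*sin(t)*cos(t)
The correct value should be: -2*sin(t)*cos(t)

Explanation: The sign of the whole expression was flipped: the term -2*sin(t)*cos(t) was incorrectly written as 2*sin(t)*cos(t)
The later steps are derived from this incorrect expression, so the error originates in Step 2.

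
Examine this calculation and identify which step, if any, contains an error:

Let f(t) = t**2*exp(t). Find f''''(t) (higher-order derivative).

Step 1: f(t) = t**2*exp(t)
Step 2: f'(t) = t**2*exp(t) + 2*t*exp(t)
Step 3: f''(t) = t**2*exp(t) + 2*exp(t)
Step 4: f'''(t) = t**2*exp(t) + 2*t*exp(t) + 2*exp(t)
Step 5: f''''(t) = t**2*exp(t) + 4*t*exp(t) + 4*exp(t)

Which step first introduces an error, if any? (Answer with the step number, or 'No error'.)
Step 3

Step 3 is incorrect due to a dropped term.
The step shows: t**2*exp(t) + 2*exp(t)
The correct value should be: t**2*exp(t) + 4*t*exp(t) + 2*exp(t)

Explanation: A term was dropped: the term 4*t*exp(t) was incorrectly omitted
The later steps are derived from this incorrect expression, so the error originates in Step 3.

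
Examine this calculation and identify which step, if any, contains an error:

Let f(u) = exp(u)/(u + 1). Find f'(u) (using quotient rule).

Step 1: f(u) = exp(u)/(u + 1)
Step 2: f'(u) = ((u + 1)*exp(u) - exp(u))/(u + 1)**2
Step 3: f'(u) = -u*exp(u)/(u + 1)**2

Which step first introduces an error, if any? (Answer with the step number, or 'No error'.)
Step 3

Step 3 is incorrect due to a sign flip.
The step shows: -u*exp(u)/(u + 1)**2
The correct value should be: u*exp(u)/(u + 1)**2

Explanation: The sign of the whole expression was flipped: the term u*exp(u)/(u + 1)**2 was incorrectly written as -u*exp(u)/(u + 1)**2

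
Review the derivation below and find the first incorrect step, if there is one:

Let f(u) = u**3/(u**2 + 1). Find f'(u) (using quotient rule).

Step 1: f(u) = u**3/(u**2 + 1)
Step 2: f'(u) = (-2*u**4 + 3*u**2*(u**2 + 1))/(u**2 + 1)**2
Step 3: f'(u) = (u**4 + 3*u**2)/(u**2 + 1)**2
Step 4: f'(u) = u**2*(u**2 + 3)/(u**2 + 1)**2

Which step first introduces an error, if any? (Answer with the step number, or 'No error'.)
No error

All steps in this derivation are correct.
The final answer f'(u) = u**2*(u**2 + 3)/(u**2 + 1)**2 is valid.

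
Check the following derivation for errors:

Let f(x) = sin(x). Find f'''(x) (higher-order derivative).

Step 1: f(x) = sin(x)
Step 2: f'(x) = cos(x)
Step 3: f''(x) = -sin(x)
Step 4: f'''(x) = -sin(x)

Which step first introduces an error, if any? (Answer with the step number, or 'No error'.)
Step 4

Step 4 is incorrect due to a wrong trig function.
The step shows: -sin(x)
The correct value should be: -cos(x)

Explanation: cos(x) was incorrectly written as sin(x): the term -cos(x) was incorrectly written as -sin(x)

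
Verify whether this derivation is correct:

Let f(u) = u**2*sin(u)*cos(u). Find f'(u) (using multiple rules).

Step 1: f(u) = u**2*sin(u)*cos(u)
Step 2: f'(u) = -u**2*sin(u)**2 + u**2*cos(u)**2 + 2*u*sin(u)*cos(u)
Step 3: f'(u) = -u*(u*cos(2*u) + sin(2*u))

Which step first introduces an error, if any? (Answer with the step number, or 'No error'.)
Step 3

Step 3 is incorrect due to a sign flip.
The step shows: -u*(u*cos(2*u) + sin(2*u))
The correct value should be: u*(u*cos(2*u) + sin(2*u))

Explanation: The sign of the whole expression was flipped: the term u*(u*cos(2*u) + sin(2*u)) was incorrectly written as -u*(u*cos(2*u) + sin(2*u))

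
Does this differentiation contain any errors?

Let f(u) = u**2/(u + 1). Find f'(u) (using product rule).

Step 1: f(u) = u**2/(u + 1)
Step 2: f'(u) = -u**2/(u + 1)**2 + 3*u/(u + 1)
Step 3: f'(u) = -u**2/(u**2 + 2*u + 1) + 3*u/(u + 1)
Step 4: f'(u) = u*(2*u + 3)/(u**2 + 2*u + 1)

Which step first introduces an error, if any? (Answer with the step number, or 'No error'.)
Step 2

Step 2 is incorrect due to a wrong coefficient.
The step shows: -u**2/(u + 1)**2 + 3*u/(u + 1)
The correct value should be: -u**2/(u + 1)**2 + 2*u/(u + 1)

Explanation: The coefficient 2 was incorrectly written as 3: the term 2*u/(u + 1) was incorrectly written as 3*u/(u + 1)
The later steps are derived from this incorrect expression, so the error originates in Step 2.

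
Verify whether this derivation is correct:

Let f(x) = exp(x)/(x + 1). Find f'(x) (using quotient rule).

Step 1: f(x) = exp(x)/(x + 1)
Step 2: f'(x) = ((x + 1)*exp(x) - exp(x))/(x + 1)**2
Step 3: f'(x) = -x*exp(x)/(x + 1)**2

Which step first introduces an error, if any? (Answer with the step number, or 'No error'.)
Step 3

Step 3 is incorrect due to a sign flip.
The step shows: -x*exp(x)/(x + 1)**2
The correct value should be: x*exp(x)/(x + 1)**2

Explanation: The sign of the whole expression was flipped: the term x*exp(x)/(x + 1)**2 was incorrectly written as -x*exp(x)/(x + 1)**2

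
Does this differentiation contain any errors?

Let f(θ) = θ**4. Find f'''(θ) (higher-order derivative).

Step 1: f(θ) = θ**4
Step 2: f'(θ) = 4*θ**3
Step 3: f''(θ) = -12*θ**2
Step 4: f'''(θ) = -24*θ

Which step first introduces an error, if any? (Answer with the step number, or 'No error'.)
Step 3

Step 3 is incorrect due to a sign flip.
The step shows: -12*θ**2
The correct value should be: 12*θ**2

Explanation: The sign of the whole expression was flipped: the term 12*θ**2 was incorrectly written as -12*θ**2
The later steps are derived from this incorrect expression, so the error originates in Step 3.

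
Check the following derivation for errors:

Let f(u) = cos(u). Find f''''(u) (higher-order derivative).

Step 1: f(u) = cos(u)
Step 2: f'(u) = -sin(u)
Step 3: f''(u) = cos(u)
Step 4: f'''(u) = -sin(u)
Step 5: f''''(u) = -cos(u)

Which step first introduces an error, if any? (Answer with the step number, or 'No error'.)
Step 3

Step 3 is incorrect due to a sign flip.
The step shows: cos(u)
The correct value should be: -cos(u)

Explanation: The sign of the whole expression was flipped: the term -cos(u) was incorrectly written as cos(u)
The later steps are derived from this incorrect expression, so the error originates in Step 3.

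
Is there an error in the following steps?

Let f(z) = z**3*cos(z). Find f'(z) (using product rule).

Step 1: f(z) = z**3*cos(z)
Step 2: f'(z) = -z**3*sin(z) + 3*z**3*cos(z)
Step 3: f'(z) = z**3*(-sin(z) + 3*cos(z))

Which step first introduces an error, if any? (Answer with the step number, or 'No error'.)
Step 2

Step 2 is incorrect due to a wrong exponent.
The step shows: -z**3*sin(z) + 3*z**3*cos(z)
The correct value should be: -z**3*sin(z) + 3*z**2*cos(z)

Explanation: The exponent 2 on z was incorrectly written as 3: the term 3*z**2*cos(z) was incorrectly written as 3*z**3*cos(z)
The later steps are derived from this incorrect expression, so the error originates in Step 2.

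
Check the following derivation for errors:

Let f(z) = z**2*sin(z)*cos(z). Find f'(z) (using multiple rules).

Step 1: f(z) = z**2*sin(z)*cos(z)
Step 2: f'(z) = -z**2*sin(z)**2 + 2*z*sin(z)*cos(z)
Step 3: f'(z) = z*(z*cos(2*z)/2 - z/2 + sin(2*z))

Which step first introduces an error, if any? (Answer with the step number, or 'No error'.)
Step 2

Step 2 is incorrect due to a dropped term.
The step shows: -z**2*sin(z)**2 + 2*z*sin(z)*cos(z)
The correct value should be: -z**2*sin(z)**2 + z**2*cos(z)**2 + 2*z*sin(z)*cos(z)

Explanation: A term was dropped: the term z**2*cos(z)**2 was incorrectly omitted
The later steps are derived from this incorrect expression, so the error originates in Step 2.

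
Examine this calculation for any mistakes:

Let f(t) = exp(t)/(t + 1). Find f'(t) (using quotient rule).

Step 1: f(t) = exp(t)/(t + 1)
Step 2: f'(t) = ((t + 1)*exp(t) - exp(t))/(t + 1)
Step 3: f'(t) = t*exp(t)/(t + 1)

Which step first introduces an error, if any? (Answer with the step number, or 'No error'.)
Step 2

Step 2 is incorrect due to a wrong exponent.
The step shows: ((t + 1)*exp(t) - exp(t))/(t + 1)
The correct value should be: ((t + 1)*exp(t) - exp(t))/(t + 1)**2

Explanation: The exponent -2 on t + 1 was incorrectly written as -1: the term ((t + 1)*exp(t) - exp(t))/(t + 1)**2 was incorrectly written as ((t + 1)*exp(t) - exp(t))/(t + 1)
The later steps are derived from this incorrect expression, so the error originates in Step 2.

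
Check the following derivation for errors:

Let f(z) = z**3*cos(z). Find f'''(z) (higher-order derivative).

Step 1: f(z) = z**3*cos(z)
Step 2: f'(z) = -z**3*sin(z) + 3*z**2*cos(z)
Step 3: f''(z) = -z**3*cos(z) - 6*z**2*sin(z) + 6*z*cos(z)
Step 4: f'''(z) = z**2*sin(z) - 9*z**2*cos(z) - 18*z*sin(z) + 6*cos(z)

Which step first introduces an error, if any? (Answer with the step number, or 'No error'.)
Step 4

Step 4 is incorrect due to a wrong exponent.
The step shows: z**2*sin(z) - 9*z**2*cos(z) - 18*z*sin(z) + 6*cos(z)
The correct value should be: z**3*sin(z) - 9*z**2*cos(z) - 18*z*sin(z) + 6*cos(z)

Explanation: The exponent 3 on z was incorrectly written as 2: the term z**3*sin(z) was incorrectly written as z**2*sin(z)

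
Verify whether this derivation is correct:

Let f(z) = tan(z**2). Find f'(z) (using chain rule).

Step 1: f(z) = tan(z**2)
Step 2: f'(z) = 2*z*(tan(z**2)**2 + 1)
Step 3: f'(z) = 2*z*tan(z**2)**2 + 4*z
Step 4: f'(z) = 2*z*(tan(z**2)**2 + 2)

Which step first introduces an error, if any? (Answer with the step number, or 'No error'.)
Step 3

Step 3 is incorrect due to a wrong coefficient.
The step shows: 2*z*tan(z**2)**2 + 4*z
The correct value should be: 2*z*tan(z**2)**2 + 2*z

Explanation: The coefficient 2 was incorrectly written as 4: the term 2*z was incorrectly written as 4*z
The later steps are derived from this incorrect expression, so the error originates in Step 3.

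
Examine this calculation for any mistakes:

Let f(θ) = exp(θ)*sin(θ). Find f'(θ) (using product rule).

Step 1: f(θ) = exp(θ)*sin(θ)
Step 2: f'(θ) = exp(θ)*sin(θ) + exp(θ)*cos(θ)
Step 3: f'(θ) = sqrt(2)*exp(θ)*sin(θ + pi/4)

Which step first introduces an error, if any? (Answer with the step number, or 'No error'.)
No error

All steps in this derivation are correct.
The final answer f'(θ) = sqrt(2)*exp(θ)*sin(θ + pi/4) is valid.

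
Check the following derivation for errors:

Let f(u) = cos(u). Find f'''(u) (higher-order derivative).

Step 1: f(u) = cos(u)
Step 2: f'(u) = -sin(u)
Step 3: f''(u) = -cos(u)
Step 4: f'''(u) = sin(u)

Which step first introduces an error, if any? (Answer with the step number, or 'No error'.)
No error

All steps in this derivation are correct.
The final answer f'''(u) = sin(u) is valid.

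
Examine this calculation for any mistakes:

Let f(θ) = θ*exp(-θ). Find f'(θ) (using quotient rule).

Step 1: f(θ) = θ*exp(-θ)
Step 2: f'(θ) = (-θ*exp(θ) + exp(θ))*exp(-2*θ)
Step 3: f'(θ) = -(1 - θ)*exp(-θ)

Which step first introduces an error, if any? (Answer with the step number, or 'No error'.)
Step 3

Step 3 is incorrect due to a sign flip.
The step shows: -(1 - θ)*exp(-θ)
The correct value should be: (1 - θ)*exp(-θ)

Explanation: The sign of the whole expression was flipped: the term (1 - θ)*exp(-θ) was incorrectly written as -(1 - θ)*exp(-θ)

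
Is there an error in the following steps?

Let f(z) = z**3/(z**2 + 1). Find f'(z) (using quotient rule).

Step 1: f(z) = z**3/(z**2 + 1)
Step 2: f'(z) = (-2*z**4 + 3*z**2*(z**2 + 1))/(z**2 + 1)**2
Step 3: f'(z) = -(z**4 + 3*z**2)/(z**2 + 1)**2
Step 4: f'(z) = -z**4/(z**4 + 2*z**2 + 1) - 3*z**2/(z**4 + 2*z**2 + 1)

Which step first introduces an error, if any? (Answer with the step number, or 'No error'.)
Step 3

Step 3 is incorrect due to a sign flip.
The step shows: -(z**4 + 3*z**2)/(z**2 + 1)**2
The correct value should be: (z**4 + 3*z**2)/(z**2 + 1)**2

Explanation: The sign of the whole expression was flipped: the term (z**4 + 3*z**2)/(z**2 + 1)**2 was incorrectly written as -(z**4 + 3*z**2)/(z**2 + 1)**2
The later steps are derived from this incorrect expression, so the error originates in Step 3.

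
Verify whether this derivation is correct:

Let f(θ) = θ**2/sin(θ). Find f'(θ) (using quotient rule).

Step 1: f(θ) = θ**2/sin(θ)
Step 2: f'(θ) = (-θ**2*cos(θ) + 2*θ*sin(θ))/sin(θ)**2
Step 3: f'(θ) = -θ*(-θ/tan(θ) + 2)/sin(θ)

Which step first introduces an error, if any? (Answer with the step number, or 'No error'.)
Step 3

Step 3 is incorrect due to a sign flip.
The step shows: -θ*(-θ/tan(θ) + 2)/sin(θ)
The correct value should be: θ*(-θ/tan(θ) + 2)/sin(θ)

Explanation: The sign of the whole expression was flipped: the term θ*(-θ/tan(θ) + 2)/sin(θ) was incorrectly written as -θ*(-θ/tan(θ) + 2)/sin(θ)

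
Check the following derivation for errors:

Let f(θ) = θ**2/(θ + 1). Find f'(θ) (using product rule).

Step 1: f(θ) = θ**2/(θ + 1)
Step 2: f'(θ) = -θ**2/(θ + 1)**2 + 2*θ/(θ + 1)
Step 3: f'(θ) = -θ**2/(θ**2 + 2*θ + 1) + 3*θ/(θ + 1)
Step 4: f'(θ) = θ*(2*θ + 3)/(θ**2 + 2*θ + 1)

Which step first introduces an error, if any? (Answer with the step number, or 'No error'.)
Step 3

Step 3 is incorrect due to a wrong coefficient.
The step shows: -θ**2/(θ**2 + 2*θ + 1) + 3*θ/(θ + 1)
The correct value should be: -θ**2/(θ**2 + 2*θ + 1) + 2*θ/(θ + 1)

Explanation: The coefficient 2 was incorrectly written as 3: the term 2*θ/(θ + 1) was incorrectly written as 3*θ/(θ + 1)
The later steps are derived from this incorrect expression, so the error originates in Step 3.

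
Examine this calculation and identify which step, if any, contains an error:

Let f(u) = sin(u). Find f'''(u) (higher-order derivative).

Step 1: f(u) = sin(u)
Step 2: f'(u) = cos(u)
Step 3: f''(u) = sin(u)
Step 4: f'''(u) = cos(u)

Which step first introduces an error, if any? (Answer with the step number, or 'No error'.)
Step 3

Step 3 is incorrect due to a sign flip.
The step shows: sin(u)
The correct value should be: -sin(u)

Explanation: The sign of the whole expression was flipped: the term -sin(u) was incorrectly written as sin(u)
The later steps are derived from this incorrect expression, so the error originates in Step 3.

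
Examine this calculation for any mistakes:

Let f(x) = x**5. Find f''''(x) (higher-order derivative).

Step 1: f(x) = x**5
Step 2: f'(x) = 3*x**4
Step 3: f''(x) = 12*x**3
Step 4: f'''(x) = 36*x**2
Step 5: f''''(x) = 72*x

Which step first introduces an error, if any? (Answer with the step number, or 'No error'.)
Step 2

Step 2 is incorrect due to a wrong coefficient.
The step shows: 3*x**4
The correct value should be: 5*x**4

Explanation: The coefficient 5 was incorrectly written as 3: the term 5*x**4 was incorrectly written as 3*x**4
The later steps are derived from this incorrect expression, so the error originates in Step 2.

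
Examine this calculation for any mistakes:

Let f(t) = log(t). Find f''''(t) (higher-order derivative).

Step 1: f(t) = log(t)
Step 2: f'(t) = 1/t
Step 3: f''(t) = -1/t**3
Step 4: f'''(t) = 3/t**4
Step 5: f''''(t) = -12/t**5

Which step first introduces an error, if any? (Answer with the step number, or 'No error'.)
Step 3

Step 3 is incorrect due to a wrong exponent.
The step shows: -1/t**3
The correct value should be: -1/t**2

Explanation: The exponent -2 on t was incorrectly written as -3: the term -1/t**2 was incorrectly written as -1/t**3
The later steps are derived from this incorrect expression, so the error originates in Step 3.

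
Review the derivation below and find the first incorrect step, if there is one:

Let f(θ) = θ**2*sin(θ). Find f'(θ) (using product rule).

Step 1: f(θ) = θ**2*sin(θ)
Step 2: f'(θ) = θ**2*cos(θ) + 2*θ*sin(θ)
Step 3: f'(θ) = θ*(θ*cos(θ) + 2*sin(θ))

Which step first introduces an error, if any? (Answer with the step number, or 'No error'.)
No error

All steps in this derivation are correct.
The final answer f'(θ) = θ*(θ*cos(θ) + 2*sin(θ)) is valid.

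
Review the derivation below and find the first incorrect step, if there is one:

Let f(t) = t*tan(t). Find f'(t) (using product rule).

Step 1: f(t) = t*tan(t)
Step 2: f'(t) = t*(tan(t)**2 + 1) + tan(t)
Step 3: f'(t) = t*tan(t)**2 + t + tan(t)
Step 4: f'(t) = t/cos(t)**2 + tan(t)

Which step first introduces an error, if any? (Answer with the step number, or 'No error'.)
No error

All steps in this derivation are correct.
The final answer f'(t) = t/cos(t)**2 + tan(t) is valid.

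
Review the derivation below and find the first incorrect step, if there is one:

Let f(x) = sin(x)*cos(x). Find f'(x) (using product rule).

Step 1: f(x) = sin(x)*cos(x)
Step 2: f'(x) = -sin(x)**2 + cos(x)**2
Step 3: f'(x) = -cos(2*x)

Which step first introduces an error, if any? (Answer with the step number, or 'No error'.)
Step 3

Step 3 is incorrect due to a sign flip.
The step shows: -cos(2*x)
The correct value should be: cos(2*x)

Explanation: The sign of the whole expression was flipped: the term cos(2*x) was incorrectly written as -cos(2*x)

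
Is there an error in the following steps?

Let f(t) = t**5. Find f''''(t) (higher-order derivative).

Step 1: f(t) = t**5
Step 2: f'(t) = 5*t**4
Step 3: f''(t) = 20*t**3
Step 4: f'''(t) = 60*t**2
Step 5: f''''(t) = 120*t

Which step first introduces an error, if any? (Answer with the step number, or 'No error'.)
No error

All steps in this derivation are correct.
The final answer f''''(t) = 120*t is valid.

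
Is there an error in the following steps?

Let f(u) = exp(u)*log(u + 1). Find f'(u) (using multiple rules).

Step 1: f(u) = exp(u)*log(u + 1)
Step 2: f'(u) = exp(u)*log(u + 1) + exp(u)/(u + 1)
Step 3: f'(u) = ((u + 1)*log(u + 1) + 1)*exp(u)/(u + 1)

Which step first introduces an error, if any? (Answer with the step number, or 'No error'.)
No error

All steps in this derivation are correct.
The final answer f'(u) = ((u + 1)*log(u + 1) + 1)*exp(u)/(u + 1) is valid.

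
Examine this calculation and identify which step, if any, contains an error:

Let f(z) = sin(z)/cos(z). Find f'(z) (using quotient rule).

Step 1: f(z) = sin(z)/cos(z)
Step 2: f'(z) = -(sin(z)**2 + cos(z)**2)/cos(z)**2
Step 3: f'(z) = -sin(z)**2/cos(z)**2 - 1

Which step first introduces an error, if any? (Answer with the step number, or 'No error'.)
Step 2

Step 2 is incorrect due to a sign flip.
The step shows: -(sin(z)**2 + cos(z)**2)/cos(z)**2
The correct value should be: (sin(z)**2 + cos(z)**2)/cos(z)**2

Explanation: The sign of the whole expression was flipped: the term (sin(z)**2 + cos(z)**2)/cos(z)**2 was incorrectly written as -(sin(z)**2 + cos(z)**2)/cos(z)**2
The later steps are derived from this incorrect expression, so the error originates in Step 2.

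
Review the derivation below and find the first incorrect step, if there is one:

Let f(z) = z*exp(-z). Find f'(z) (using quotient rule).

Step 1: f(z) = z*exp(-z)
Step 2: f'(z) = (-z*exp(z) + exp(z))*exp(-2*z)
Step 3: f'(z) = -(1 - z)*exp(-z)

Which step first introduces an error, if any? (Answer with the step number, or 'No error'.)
Step 3

Step 3 is incorrect due to a sign flip.
The step shows: -(1 - z)*exp(-z)
The correct value should be: (1 - z)*exp(-z)

Explanation: The sign of the whole expression was flipped: the term (1 - z)*exp(-z) was incorrectly written as -(1 - z)*exp(-z)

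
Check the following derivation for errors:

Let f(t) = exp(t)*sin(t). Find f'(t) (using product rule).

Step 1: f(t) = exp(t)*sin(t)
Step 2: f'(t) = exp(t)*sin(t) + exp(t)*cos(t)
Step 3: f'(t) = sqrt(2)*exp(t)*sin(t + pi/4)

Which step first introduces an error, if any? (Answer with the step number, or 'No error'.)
No error

All steps in this derivation are correct.
The final answer f'(t) = sqrt(2)*exp(t)*sin(t + pi/4) is valid.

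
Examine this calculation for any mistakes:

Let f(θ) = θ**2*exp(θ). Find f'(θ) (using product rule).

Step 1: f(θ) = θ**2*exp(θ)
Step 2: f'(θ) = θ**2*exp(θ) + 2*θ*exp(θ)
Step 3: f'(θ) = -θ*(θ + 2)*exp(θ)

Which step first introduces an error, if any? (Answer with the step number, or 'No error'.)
Step 3

Step 3 is incorrect due to a sign flip.
The step shows: -θ*(θ + 2)*exp(θ)
The correct value should be: θ*(θ + 2)*exp(θ)

Explanation: The sign of the whole expression was flipped: the term θ*(θ + 2)*exp(θ) was incorrectly written as -θ*(θ + 2)*exp(θ)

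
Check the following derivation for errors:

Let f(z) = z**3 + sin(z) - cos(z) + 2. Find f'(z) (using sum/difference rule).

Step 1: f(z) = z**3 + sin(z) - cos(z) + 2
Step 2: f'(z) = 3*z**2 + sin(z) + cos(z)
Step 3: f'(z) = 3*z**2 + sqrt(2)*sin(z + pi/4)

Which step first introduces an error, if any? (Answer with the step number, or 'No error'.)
No error

All steps in this derivation are correct.
The final answer f'(z) = 3*z**2 + sqrt(2)*sin(z + pi/4) is valid.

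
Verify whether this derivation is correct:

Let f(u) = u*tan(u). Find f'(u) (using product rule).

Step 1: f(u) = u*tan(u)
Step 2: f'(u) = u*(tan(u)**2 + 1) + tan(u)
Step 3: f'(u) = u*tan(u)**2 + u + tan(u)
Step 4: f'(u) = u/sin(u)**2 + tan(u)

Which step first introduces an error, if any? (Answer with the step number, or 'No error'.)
Step 4

Step 4 is incorrect due to a wrong trig function.
The step shows: u/sin(u)**2 + tan(u)
The correct value should be: u/cos(u)**2 + tan(u)

Explanation: cos(u) was incorrectly written as sin(u): the term u/cos(u)**2 was incorrectly written as u/sin(u)**2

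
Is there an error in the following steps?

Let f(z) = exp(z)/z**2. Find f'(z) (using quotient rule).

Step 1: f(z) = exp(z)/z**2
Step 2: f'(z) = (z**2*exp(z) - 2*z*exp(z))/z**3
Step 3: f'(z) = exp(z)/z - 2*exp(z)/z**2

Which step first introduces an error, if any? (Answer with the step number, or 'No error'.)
Step 2

Step 2 is incorrect due to a wrong exponent.
The step shows: (z**2*exp(z) - 2*z*exp(z))/z**3
The correct value should be: (z**2*exp(z) - 2*z*exp(z))/z**4

Explanation: The exponent -4 on z was incorrectly written as -3: the term (z**2*exp(z) - 2*z*exp(z))/z**4 was incorrectly written as (z**2*exp(z) - 2*z*exp(z))/z**3
The later steps are derived from this incorrect expression, so the error originates in Step 2.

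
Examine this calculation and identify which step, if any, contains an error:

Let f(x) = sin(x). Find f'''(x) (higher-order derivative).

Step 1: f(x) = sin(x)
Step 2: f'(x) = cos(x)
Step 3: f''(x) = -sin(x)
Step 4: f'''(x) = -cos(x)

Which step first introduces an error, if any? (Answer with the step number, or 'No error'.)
No error

All steps in this derivation are correct.
The final answer f'''(x) = -cos(x) is valid.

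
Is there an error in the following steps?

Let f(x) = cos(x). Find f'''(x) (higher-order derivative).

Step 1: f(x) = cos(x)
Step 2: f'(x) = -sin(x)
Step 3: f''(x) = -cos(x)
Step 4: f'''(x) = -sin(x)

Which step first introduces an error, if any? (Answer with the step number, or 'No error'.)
Step 4

Step 4 is incorrect due to a sign flip.
The step shows: -sin(x)
The correct value should be: sin(x)

Explanation: The sign of the whole expression was flipped: the term sin(x) was incorrectly written as -sin(x)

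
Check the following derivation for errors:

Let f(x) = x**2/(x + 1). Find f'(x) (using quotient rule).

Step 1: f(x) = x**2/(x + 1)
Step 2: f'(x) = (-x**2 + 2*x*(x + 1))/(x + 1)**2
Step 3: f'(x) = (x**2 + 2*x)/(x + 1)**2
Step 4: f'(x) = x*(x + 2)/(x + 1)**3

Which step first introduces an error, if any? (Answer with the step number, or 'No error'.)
Step 4

Step 4 is incorrect due to a wrong exponent.
The step shows: x*(x + 2)/(x + 1)**3
The correct value should be: x*(x + 2)/(x + 1)**2

Explanation: The exponent -2 on x + 1 was incorrectly written as -3: the term x*(x + 2)/(x + 1)**2 was incorrectly written as x*(x + 2)/(x + 1)**3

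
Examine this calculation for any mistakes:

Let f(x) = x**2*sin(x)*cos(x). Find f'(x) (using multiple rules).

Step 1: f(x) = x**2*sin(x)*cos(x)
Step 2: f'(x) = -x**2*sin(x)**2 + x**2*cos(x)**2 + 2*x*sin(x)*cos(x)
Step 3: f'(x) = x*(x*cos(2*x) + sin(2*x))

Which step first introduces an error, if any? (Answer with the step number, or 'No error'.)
No error

All steps in this derivation are correct.
The final answer f'(x) = x*(x*cos(2*x) + sin(2*x)) is valid.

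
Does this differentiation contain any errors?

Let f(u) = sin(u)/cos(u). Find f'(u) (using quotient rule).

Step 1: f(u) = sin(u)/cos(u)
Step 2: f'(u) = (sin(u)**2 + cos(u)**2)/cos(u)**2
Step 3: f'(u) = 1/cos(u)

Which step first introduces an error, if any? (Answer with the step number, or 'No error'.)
Step 3

Step 3 is incorrect due to a wrong exponent.
The step shows: 1/cos(u)
The correct value should be: cos(u)**(-2)

Explanation: The exponent -2 on cos(u) was incorrectly written as -1: the term cos(u)**(-2) was incorrectly written as 1/cos(u)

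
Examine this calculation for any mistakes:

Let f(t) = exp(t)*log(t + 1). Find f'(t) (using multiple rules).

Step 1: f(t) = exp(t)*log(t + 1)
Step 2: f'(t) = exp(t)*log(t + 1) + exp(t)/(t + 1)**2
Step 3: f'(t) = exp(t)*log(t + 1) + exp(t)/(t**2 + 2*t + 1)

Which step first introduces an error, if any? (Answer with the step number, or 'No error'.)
Step 2

Step 2 is incorrect due to a wrong exponent.
The step shows: exp(t)*log(t + 1) + exp(t)/(t + 1)**2
The correct value should be: exp(t)*log(t + 1) + exp(t)/(t + 1)

Explanation: The exponent -1 on t + 1 was incorrectly written as -2: the term exp(t)/(t + 1) was incorrectly written as exp(t)/(t + 1)**2
The later steps are derived from this incorrect expression, so the error originates in Step 2.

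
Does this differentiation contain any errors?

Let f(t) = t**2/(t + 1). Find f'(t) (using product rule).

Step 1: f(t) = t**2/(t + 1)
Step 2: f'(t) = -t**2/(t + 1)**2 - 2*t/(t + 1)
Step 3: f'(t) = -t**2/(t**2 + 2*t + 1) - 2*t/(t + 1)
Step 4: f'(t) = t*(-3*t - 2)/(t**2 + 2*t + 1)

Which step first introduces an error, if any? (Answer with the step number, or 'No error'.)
Step 2

Step 2 is incorrect due to a sign flip.
The step shows: -t**2/(t + 1)**2 - 2*t/(t + 1)
The correct value should be: -t**2/(t + 1)**2 + 2*t/(t + 1)

Explanation: The sign of one term was flipped: the term 2*t/(t + 1) was incorrectly written as -2*t/(t + 1)
The later steps are derived from this incorrect expression, so the error originates in Step 2.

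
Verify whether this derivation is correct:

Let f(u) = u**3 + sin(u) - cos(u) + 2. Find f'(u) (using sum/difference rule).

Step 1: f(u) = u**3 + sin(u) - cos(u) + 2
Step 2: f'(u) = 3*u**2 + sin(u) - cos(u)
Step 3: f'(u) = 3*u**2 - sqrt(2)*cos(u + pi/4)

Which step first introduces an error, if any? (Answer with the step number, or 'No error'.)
Step 2

Step 2 is incorrect due to a sign flip.
The step shows: 3*u**2 + sin(u) - cos(u)
The correct value should be: 3*u**2 + sin(u) + cos(u)

Explanation: The sign of one term was flipped: the term cos(u) was incorrectly written as -cos(u)
The later steps are derived from this incorrect expression, so the error originates in Step 2.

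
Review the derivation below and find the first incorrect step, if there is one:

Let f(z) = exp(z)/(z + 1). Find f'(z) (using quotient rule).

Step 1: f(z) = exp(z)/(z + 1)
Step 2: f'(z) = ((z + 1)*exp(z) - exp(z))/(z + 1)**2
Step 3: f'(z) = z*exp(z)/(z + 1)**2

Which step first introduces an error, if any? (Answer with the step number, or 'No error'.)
No error

All steps in this derivation are correct.
The final answer f'(z) = z*exp(z)/(z + 1)**2 is valid.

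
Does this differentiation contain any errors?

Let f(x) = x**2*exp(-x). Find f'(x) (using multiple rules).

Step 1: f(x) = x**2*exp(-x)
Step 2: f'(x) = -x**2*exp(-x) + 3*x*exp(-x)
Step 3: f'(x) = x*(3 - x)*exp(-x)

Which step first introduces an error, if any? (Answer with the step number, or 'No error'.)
Step 2

Step 2 is incorrect due to a wrong coefficient.
The step shows: -x**2*exp(-x) + 3*x*exp(-x)
The correct value should be: -x**2*exp(-x) + 2*x*exp(-x)

Explanation: The coefficient 2 was incorrectly written as 3: the term 2*x*exp(-x) was incorrectly written as 3*x*exp(-x)
The later steps are derived from this incorrect expression, so the error originates in Step 2.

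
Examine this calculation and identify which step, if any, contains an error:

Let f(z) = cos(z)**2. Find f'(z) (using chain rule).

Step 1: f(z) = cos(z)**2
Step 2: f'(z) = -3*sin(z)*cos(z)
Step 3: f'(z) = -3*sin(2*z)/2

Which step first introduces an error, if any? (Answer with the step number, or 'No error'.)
Step 2

Step 2 is incorrect due to a wrong coefficient.
The step shows: -3*sin(z)*cos(z)
The correct value should be: -2*sin(z)*cos(z)

Explanation: The coefficient -2 was incorrectly written as -3: the term -2*sin(z)*cos(z) was incorrectly written as -3*sin(z)*cos(z)
The later steps are derived from this incorrect expression, so the error originates in Step 2.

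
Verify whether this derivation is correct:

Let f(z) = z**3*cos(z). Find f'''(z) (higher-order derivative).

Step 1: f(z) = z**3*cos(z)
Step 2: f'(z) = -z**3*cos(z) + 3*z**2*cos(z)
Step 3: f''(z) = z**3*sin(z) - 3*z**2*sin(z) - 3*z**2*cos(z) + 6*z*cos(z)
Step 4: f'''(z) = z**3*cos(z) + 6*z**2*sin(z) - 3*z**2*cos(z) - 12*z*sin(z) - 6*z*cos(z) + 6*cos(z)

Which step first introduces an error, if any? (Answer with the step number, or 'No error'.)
Step 2

Step 2 is incorrect due to a wrong trig function.
The step shows: -z**3*cos(z) + 3*z**2*cos(z)
The correct value should be: -z**3*sin(z) + 3*z**2*cos(z)

Explanation: sin(z) was incorrectly written as cos(z): the term -z**3*sin(z) was incorrectly written as -z**3*cos(z)
The later steps are derived from this incorrect expression, so the error originates in Step 2.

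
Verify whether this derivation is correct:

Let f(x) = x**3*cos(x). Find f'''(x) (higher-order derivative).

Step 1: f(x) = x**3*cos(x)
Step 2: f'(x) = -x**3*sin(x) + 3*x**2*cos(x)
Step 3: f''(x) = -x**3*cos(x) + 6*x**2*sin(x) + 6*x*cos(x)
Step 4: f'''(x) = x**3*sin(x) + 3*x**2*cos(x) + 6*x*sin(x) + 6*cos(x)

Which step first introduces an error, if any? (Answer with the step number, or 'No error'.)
Step 3

Step 3 is incorrect due to a sign flip.
The step shows: -x**3*cos(x) + 6*x**2*sin(x) + 6*x*cos(x)
The correct value should be: -x**3*cos(x) - 6*x**2*sin(x) + 6*x*cos(x)

Explanation: The sign of one term was flipped: the term -6*x**2*sin(x) was incorrectly written as 6*x**2*sin(x)
The later steps are derived from this incorrect expression, so the error originates in Step 3.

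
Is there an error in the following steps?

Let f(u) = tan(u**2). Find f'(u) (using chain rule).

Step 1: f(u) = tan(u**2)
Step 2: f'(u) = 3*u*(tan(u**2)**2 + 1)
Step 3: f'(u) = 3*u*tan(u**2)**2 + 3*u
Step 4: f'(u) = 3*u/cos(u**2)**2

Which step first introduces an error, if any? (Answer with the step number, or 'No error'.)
Step 2

Step 2 is incorrect due to a wrong coefficient.
The step shows: 3*u*(tan(u**2)**2 + 1)
The correct value should be: 2*u*(tan(u**2)**2 + 1)

Explanation: The coefficient 2 was incorrectly written as 3: the term 2*u*(tan(u**2)**2 + 1) was incorrectly written as 3*u*(tan(u**2)**2 + 1)
The later steps are derived from this incorrect expression, so the error originates in Step 2.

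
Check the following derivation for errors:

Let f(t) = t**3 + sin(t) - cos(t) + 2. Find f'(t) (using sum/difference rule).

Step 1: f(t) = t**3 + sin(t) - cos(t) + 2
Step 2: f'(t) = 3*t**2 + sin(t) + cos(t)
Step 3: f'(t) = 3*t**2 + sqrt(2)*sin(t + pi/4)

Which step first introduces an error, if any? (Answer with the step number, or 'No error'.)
No error

All steps in this derivation are correct.
The final answer f'(t) = 3*t**2 + sqrt(2)*sin(t + pi/4) is valid.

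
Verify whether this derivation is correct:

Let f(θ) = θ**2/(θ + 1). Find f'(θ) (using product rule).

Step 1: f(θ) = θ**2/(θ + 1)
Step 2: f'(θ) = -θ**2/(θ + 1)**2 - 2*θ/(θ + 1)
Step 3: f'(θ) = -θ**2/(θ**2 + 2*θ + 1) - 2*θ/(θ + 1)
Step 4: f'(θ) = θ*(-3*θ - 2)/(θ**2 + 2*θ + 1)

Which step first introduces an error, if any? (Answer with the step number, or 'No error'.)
Step 2

Step 2 is incorrect due to a sign flip.
The step shows: -θ**2/(θ + 1)**2 - 2*θ/(θ + 1)
The correct value should be: -θ**2/(θ + 1)**2 + 2*θ/(θ + 1)

Explanation: The sign of one term was flipped: the term 2*θ/(θ + 1) was incorrectly written as -2*θ/(θ + 1)
The later steps are derived from this incorrect expression, so the error originates in Step 2.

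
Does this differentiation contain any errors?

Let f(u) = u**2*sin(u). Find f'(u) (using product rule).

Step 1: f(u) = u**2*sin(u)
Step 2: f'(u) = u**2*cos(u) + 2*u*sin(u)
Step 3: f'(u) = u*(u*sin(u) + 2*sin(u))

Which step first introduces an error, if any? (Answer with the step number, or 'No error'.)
Step 3

Step 3 is incorrect due to a wrong trig function.
The step shows: u*(u*sin(u) + 2*sin(u))
The correct value should be: u*(u*cos(u) + 2*sin(u))

Explanation: cos(u) was incorrectly written as sin(u): the term u*(u*cos(u) + 2*sin(u)) was incorrectly written as u*(u*sin(u) + 2*sin(u))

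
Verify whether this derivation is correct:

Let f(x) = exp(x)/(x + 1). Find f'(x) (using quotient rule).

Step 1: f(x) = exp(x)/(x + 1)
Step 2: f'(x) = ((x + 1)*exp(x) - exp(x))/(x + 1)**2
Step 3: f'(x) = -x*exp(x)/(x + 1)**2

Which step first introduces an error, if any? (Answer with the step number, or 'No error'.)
Step 3

Step 3 is incorrect due to a sign flip.
The step shows: -x*exp(x)/(x + 1)**2
The correct value should be: x*exp(x)/(x + 1)**2

Explanation: The sign of the whole expression was flipped: the term x*exp(x)/(x + 1)**2 was incorrectly written as -x*exp(x)/(x + 1)**2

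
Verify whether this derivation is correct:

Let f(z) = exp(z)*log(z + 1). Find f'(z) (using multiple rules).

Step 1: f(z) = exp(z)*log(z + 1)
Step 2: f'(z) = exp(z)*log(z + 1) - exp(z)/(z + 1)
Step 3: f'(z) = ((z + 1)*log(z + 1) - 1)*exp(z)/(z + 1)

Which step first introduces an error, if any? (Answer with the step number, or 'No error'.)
Step 2

Step 2 is incorrect due to a sign flip.
The step shows: exp(z)*log(z + 1) - exp(z)/(z + 1)
The correct value should be: exp(z)*log(z + 1) + exp(z)/(z + 1)

Explanation: The sign of one term was flipped: the term exp(z)/(z + 1) was incorrectly written as -exp(z)/(z + 1)
The later steps are derived from this incorrect expression, so the error originates in Step 2.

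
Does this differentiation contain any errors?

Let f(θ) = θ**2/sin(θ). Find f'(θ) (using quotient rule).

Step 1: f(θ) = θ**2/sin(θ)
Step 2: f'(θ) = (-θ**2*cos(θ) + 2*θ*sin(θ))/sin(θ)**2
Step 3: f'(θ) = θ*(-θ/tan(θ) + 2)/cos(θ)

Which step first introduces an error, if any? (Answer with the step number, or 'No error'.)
Step 3

Step 3 is incorrect due to a wrong trig function.
The step shows: θ*(-θ/tan(θ) + 2)/cos(θ)
The correct value should be: θ*(-θ/tan(θ) + 2)/sin(θ)

Explanation: sin(θ) was incorrectly written as cos(θ): the term θ*(-θ/tan(θ) + 2)/sin(θ) was incorrectly written as θ*(-θ/tan(θ) + 2)/cos(θ)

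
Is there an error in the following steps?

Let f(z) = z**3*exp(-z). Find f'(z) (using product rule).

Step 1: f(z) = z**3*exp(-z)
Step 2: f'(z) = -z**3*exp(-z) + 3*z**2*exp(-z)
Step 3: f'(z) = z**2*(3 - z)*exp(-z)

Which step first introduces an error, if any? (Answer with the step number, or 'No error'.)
No error

All steps in this derivation are correct.
The final answer f'(z) = z**2*(3 - z)*exp(-z) is valid.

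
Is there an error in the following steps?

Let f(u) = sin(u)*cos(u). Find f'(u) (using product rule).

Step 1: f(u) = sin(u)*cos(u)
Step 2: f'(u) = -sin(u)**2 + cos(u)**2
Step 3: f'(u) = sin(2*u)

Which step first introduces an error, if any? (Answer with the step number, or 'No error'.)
Step 3

Step 3 is incorrect due to a wrong trig function.
The step shows: sin(2*u)
The correct value should be: cos(2*u)

Explanation: cos(2*u) was incorrectly written as sin(2*u): the term cos(2*u) was incorrectly written as sin(2*u)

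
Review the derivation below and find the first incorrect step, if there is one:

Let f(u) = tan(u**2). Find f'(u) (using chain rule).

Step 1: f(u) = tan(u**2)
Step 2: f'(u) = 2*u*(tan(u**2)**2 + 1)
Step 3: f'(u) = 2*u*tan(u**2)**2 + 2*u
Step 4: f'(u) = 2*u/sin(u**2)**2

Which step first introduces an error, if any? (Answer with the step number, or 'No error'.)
Step 4

Step 4 is incorrect due to a wrong trig function.
The step shows: 2*u/sin(u**2)**2
The correct value should be: 2*u/cos(u**2)**2

Explanation: cos(u**2) was incorrectly written as sin(u**2): the term 2*u/cos(u**2)**2 was incorrectly written as 2*u/sin(u**2)**2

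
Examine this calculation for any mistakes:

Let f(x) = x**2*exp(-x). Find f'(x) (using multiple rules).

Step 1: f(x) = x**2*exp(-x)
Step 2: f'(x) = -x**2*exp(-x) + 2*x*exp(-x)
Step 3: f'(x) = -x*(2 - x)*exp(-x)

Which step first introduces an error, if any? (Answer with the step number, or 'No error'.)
Step 3

Step 3 is incorrect due to a sign flip.
The step shows: -x*(2 - x)*exp(-x)
The correct value should be: x*(2 - x)*exp(-x)

Explanation: The sign of the whole expression was flipped: the term x*(2 - x)*exp(-x) was incorrectly written as -x*(2 - x)*exp(-x)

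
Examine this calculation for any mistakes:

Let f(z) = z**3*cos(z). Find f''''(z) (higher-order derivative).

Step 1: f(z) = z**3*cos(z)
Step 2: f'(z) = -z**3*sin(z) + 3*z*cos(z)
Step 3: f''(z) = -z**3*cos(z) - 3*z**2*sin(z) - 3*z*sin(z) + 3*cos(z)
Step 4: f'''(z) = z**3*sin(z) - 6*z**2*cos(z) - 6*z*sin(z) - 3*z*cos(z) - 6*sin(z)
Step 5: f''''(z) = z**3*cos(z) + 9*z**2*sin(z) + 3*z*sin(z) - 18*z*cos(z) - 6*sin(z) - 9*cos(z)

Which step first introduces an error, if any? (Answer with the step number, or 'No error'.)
Step 2

Step 2 is incorrect due to a wrong exponent.
The step shows: -z**3*sin(z) + 3*z*cos(z)
The correct value should be: -z**3*sin(z) + 3*z**2*cos(z)

Explanation: The exponent 2 on z was incorrectly written as 1: the term 3*z**2*cos(z) was incorrectly written as 3*z*cos(z)
The later steps are derived from this incorrect expression, so the error originates in Step 2.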